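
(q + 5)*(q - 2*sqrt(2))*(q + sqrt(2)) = q^3 - sqrt(2)*q^2 + 5*q^2 - 5*sqrt(2)*q - 4*q - 20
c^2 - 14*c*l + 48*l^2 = (c - 8*l)*(c - 6*l)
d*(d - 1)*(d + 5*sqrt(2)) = d^3 - d^2 + 5*sqrt(2)*d^2 - 5*sqrt(2)*d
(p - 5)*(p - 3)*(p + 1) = p^3 - 7*p^2 + 7*p + 15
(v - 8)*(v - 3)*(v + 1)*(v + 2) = v^4 - 8*v^3 - 7*v^2 + 50*v + 48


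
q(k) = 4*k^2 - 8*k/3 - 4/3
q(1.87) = 7.67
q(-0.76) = 3.00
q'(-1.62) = -15.63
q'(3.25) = 23.33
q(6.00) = 126.67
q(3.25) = 32.25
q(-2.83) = 38.25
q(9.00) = 298.67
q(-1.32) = 9.16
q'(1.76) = 11.41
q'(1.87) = 12.29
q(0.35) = -1.78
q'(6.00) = 45.33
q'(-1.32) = -13.23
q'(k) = 8*k - 8/3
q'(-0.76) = -8.75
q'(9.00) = 69.33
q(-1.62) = 13.48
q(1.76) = 6.36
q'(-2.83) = -25.31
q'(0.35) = 0.13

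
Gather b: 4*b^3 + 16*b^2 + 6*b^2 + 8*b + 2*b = 4*b^3 + 22*b^2 + 10*b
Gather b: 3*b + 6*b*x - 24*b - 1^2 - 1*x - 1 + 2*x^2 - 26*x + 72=b*(6*x - 21) + 2*x^2 - 27*x + 70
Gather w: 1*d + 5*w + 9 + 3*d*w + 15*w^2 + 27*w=d + 15*w^2 + w*(3*d + 32) + 9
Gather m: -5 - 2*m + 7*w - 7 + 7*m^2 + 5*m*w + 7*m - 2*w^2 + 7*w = 7*m^2 + m*(5*w + 5) - 2*w^2 + 14*w - 12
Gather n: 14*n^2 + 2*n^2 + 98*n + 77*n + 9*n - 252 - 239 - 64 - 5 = 16*n^2 + 184*n - 560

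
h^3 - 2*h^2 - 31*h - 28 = (h - 7)*(h + 1)*(h + 4)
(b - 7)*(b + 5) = b^2 - 2*b - 35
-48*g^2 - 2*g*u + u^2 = (-8*g + u)*(6*g + u)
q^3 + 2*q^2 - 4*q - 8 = (q - 2)*(q + 2)^2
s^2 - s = s*(s - 1)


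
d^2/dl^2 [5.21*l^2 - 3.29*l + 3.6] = 10.4200000000000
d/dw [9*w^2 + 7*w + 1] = 18*w + 7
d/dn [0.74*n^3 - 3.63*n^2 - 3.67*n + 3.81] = 2.22*n^2 - 7.26*n - 3.67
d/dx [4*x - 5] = 4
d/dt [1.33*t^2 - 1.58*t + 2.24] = 2.66*t - 1.58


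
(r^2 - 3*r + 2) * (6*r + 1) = 6*r^3 - 17*r^2 + 9*r + 2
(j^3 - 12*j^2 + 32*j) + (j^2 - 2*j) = j^3 - 11*j^2 + 30*j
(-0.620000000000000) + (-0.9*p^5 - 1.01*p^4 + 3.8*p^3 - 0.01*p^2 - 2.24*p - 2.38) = -0.9*p^5 - 1.01*p^4 + 3.8*p^3 - 0.01*p^2 - 2.24*p - 3.0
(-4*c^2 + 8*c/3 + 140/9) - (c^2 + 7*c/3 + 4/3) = -5*c^2 + c/3 + 128/9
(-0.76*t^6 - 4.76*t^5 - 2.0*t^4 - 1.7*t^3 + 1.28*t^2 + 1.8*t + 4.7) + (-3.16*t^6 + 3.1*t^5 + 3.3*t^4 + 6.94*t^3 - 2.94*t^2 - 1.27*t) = -3.92*t^6 - 1.66*t^5 + 1.3*t^4 + 5.24*t^3 - 1.66*t^2 + 0.53*t + 4.7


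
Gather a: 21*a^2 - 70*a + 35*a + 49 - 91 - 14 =21*a^2 - 35*a - 56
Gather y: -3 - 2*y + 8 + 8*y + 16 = 6*y + 21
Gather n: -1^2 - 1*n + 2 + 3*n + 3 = 2*n + 4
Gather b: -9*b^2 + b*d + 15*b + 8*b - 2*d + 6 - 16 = -9*b^2 + b*(d + 23) - 2*d - 10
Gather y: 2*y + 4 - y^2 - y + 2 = -y^2 + y + 6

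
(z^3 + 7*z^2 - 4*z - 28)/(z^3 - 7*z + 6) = (z^2 + 9*z + 14)/(z^2 + 2*z - 3)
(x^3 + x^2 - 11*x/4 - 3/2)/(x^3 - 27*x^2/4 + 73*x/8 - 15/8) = 2*(2*x^2 + 5*x + 2)/(4*x^2 - 21*x + 5)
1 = 1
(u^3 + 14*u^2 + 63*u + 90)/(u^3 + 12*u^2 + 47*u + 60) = (u + 6)/(u + 4)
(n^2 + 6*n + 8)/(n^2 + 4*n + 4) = (n + 4)/(n + 2)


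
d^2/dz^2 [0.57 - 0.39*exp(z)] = -0.39*exp(z)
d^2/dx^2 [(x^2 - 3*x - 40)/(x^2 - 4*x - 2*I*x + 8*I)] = (x^3*(2 + 4*I) + x^2*(-240 - 48*I) + x*(960 + 624*I) - 992 - 832*I)/(x^6 + x^5*(-12 - 6*I) + x^4*(36 + 72*I) + x^3*(80 - 280*I) + x^2*(-576 + 288*I) + x*(768 + 384*I) - 512*I)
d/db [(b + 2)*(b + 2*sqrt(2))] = 2*b + 2 + 2*sqrt(2)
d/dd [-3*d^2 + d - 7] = 1 - 6*d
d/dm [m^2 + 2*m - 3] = 2*m + 2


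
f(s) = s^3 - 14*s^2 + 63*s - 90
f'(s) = 3*s^2 - 28*s + 63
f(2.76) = -1.74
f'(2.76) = 8.57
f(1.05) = -38.13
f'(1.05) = 36.91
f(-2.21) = -308.40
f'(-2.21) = 139.53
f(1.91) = -13.78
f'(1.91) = 20.46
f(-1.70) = -242.47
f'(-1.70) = 119.27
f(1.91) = -13.78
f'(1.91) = 20.46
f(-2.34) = -326.89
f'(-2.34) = 144.95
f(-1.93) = -270.93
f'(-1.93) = 128.21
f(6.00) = 0.00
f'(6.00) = 3.00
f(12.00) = 378.00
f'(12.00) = 159.00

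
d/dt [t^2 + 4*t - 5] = 2*t + 4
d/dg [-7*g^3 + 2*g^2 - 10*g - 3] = -21*g^2 + 4*g - 10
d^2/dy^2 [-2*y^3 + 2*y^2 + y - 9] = 4 - 12*y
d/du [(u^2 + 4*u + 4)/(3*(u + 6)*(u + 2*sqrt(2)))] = (2*(u + 2)*(u + 6)*(u + 2*sqrt(2)) - (u + 6)*(u^2 + 4*u + 4) - (u + 2*sqrt(2))*(u^2 + 4*u + 4))/(3*(u + 6)^2*(u + 2*sqrt(2))^2)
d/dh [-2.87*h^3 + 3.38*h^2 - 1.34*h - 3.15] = -8.61*h^2 + 6.76*h - 1.34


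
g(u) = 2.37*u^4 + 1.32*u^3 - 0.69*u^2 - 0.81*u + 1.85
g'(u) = 9.48*u^3 + 3.96*u^2 - 1.38*u - 0.81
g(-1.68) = 13.88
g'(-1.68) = -32.27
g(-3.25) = 216.29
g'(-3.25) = -279.93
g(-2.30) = 50.32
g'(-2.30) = -92.03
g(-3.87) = 449.75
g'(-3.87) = -485.63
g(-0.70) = 2.20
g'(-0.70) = -1.16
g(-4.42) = 782.53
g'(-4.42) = -735.95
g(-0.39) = 2.04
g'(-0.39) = -0.23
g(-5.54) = 1993.20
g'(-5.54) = -1483.52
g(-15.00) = 115385.00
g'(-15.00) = -31084.11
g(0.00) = 1.85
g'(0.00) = -0.81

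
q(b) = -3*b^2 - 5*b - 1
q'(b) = -6*b - 5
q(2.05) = -23.86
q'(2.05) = -17.30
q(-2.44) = -6.66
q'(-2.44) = 9.64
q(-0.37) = 0.44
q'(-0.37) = -2.78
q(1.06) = -9.67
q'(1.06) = -11.36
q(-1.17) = 0.74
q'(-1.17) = 2.02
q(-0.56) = 0.86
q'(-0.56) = -1.64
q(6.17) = -146.06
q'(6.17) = -42.02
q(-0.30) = 0.23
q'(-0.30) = -3.20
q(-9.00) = -199.00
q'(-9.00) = 49.00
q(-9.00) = -199.00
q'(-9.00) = 49.00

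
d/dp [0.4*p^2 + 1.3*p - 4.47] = 0.8*p + 1.3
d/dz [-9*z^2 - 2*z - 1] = -18*z - 2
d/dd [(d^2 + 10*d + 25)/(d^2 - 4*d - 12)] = 2*(-7*d^2 - 37*d - 10)/(d^4 - 8*d^3 - 8*d^2 + 96*d + 144)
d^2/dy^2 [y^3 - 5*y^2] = 6*y - 10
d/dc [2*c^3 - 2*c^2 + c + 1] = 6*c^2 - 4*c + 1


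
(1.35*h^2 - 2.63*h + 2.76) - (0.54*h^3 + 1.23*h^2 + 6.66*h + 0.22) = -0.54*h^3 + 0.12*h^2 - 9.29*h + 2.54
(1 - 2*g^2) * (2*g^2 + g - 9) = -4*g^4 - 2*g^3 + 20*g^2 + g - 9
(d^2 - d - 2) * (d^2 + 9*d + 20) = d^4 + 8*d^3 + 9*d^2 - 38*d - 40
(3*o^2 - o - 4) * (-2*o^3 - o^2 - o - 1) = -6*o^5 - o^4 + 6*o^3 + 2*o^2 + 5*o + 4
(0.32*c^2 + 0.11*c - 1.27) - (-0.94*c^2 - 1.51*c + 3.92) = 1.26*c^2 + 1.62*c - 5.19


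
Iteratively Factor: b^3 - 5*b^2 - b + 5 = (b - 5)*(b^2 - 1) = (b - 5)*(b + 1)*(b - 1)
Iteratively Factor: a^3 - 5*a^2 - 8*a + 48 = (a - 4)*(a^2 - a - 12) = (a - 4)^2*(a + 3)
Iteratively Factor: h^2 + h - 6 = (h + 3)*(h - 2)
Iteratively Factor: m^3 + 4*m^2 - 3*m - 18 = (m + 3)*(m^2 + m - 6) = (m + 3)^2*(m - 2)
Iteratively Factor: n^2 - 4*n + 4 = (n - 2)*(n - 2)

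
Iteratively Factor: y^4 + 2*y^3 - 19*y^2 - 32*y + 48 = (y + 3)*(y^3 - y^2 - 16*y + 16) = (y - 1)*(y + 3)*(y^2 - 16) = (y - 4)*(y - 1)*(y + 3)*(y + 4)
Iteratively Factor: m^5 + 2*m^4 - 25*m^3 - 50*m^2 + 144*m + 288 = (m - 3)*(m^4 + 5*m^3 - 10*m^2 - 80*m - 96) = (m - 3)*(m + 3)*(m^3 + 2*m^2 - 16*m - 32) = (m - 3)*(m + 2)*(m + 3)*(m^2 - 16) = (m - 4)*(m - 3)*(m + 2)*(m + 3)*(m + 4)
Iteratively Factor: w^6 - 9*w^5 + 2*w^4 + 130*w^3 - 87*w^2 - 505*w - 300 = (w - 5)*(w^5 - 4*w^4 - 18*w^3 + 40*w^2 + 113*w + 60) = (w - 5)^2*(w^4 + w^3 - 13*w^2 - 25*w - 12) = (w - 5)^2*(w + 1)*(w^3 - 13*w - 12) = (w - 5)^2*(w + 1)^2*(w^2 - w - 12) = (w - 5)^2*(w - 4)*(w + 1)^2*(w + 3)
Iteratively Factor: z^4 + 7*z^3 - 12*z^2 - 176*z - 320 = (z - 5)*(z^3 + 12*z^2 + 48*z + 64) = (z - 5)*(z + 4)*(z^2 + 8*z + 16) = (z - 5)*(z + 4)^2*(z + 4)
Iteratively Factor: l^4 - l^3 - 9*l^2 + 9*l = (l)*(l^3 - l^2 - 9*l + 9) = l*(l + 3)*(l^2 - 4*l + 3) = l*(l - 1)*(l + 3)*(l - 3)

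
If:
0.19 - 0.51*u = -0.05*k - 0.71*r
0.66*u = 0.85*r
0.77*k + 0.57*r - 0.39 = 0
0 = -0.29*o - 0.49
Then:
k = 10.36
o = -1.69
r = -13.32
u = -17.15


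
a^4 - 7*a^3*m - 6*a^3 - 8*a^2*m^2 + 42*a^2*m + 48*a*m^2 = a*(a - 6)*(a - 8*m)*(a + m)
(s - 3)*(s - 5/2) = s^2 - 11*s/2 + 15/2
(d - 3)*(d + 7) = d^2 + 4*d - 21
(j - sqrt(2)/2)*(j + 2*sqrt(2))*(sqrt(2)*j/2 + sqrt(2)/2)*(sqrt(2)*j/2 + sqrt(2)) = j^4/2 + 3*sqrt(2)*j^3/4 + 3*j^3/2 + 9*sqrt(2)*j^2/4 - 3*j + 3*sqrt(2)*j/2 - 2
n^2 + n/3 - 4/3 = (n - 1)*(n + 4/3)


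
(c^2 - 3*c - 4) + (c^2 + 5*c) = 2*c^2 + 2*c - 4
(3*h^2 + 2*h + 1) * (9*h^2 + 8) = 27*h^4 + 18*h^3 + 33*h^2 + 16*h + 8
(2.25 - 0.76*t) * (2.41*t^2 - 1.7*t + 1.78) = -1.8316*t^3 + 6.7145*t^2 - 5.1778*t + 4.005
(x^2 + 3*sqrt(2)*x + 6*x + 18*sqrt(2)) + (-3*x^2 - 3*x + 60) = -2*x^2 + 3*x + 3*sqrt(2)*x + 18*sqrt(2) + 60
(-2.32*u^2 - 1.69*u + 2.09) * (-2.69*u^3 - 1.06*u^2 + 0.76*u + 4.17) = 6.2408*u^5 + 7.0053*u^4 - 5.5939*u^3 - 13.1742*u^2 - 5.4589*u + 8.7153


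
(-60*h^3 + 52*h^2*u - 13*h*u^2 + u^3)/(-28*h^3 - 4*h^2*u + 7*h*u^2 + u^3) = (30*h^2 - 11*h*u + u^2)/(14*h^2 + 9*h*u + u^2)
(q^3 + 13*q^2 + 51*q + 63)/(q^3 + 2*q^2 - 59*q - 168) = (q + 3)/(q - 8)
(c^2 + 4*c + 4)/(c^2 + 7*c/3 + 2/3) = 3*(c + 2)/(3*c + 1)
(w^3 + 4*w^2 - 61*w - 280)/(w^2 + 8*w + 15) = (w^2 - w - 56)/(w + 3)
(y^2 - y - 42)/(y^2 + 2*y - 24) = (y - 7)/(y - 4)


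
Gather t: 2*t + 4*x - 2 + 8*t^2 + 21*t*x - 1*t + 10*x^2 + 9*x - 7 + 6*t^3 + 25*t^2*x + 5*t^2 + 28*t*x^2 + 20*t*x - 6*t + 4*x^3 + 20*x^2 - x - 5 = 6*t^3 + t^2*(25*x + 13) + t*(28*x^2 + 41*x - 5) + 4*x^3 + 30*x^2 + 12*x - 14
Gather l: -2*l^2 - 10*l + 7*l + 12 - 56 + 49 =-2*l^2 - 3*l + 5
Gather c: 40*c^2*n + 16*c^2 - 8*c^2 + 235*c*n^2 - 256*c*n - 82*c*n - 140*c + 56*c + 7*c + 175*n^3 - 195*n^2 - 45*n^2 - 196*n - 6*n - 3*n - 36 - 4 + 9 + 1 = c^2*(40*n + 8) + c*(235*n^2 - 338*n - 77) + 175*n^3 - 240*n^2 - 205*n - 30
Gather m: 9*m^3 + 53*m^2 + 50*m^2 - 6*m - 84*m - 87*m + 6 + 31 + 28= 9*m^3 + 103*m^2 - 177*m + 65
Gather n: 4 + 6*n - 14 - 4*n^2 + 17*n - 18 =-4*n^2 + 23*n - 28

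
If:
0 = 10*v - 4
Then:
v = 2/5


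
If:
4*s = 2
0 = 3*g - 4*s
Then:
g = 2/3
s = 1/2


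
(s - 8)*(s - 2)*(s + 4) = s^3 - 6*s^2 - 24*s + 64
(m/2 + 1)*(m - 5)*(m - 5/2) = m^3/2 - 11*m^2/4 - 5*m/4 + 25/2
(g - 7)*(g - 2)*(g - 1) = g^3 - 10*g^2 + 23*g - 14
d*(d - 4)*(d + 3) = d^3 - d^2 - 12*d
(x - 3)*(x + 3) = x^2 - 9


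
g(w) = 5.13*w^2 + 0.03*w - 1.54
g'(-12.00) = -123.09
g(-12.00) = 736.82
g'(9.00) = 92.37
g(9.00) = 414.26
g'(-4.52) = -46.35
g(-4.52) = 103.13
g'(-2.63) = -26.95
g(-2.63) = 33.86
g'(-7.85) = -80.51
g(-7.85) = 314.35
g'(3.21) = 32.96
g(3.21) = 51.42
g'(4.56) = 46.82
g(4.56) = 105.27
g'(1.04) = 10.70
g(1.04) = 4.04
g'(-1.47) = -15.05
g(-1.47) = 9.50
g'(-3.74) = -38.34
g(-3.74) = 70.10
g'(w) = 10.26*w + 0.03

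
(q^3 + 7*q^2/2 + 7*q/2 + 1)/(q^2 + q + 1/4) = 2*(q^2 + 3*q + 2)/(2*q + 1)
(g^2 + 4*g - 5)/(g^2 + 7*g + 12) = (g^2 + 4*g - 5)/(g^2 + 7*g + 12)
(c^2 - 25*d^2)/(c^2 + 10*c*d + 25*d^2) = (c - 5*d)/(c + 5*d)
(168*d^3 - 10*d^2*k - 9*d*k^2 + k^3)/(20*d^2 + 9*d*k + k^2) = (42*d^2 - 13*d*k + k^2)/(5*d + k)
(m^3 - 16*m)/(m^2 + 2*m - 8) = m*(m - 4)/(m - 2)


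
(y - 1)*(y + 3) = y^2 + 2*y - 3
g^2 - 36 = (g - 6)*(g + 6)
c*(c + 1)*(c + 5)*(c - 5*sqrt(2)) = c^4 - 5*sqrt(2)*c^3 + 6*c^3 - 30*sqrt(2)*c^2 + 5*c^2 - 25*sqrt(2)*c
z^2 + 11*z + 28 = (z + 4)*(z + 7)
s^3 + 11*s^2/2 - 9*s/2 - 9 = (s - 3/2)*(s + 1)*(s + 6)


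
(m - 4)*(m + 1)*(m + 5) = m^3 + 2*m^2 - 19*m - 20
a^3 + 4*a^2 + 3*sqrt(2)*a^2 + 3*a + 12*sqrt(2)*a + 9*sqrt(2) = (a + 1)*(a + 3)*(a + 3*sqrt(2))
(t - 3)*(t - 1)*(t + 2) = t^3 - 2*t^2 - 5*t + 6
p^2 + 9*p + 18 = (p + 3)*(p + 6)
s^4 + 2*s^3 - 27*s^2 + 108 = (s - 3)^2*(s + 2)*(s + 6)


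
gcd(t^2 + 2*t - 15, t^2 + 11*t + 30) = t + 5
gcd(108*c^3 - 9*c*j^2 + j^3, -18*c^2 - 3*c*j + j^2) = 18*c^2 + 3*c*j - j^2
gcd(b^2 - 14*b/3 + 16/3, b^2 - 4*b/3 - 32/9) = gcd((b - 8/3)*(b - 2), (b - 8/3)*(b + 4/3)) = b - 8/3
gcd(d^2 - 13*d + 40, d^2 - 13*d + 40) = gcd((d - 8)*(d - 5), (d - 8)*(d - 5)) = d^2 - 13*d + 40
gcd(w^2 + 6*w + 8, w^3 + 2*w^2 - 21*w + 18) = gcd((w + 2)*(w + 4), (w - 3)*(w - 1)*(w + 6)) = 1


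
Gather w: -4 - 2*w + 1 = -2*w - 3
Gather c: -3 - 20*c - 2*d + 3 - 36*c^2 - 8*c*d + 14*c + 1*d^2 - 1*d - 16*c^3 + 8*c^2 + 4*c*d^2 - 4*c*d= -16*c^3 - 28*c^2 + c*(4*d^2 - 12*d - 6) + d^2 - 3*d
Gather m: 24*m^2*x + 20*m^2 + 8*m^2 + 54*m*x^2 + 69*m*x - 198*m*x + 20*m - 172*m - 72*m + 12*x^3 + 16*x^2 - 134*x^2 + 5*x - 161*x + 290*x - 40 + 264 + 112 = m^2*(24*x + 28) + m*(54*x^2 - 129*x - 224) + 12*x^3 - 118*x^2 + 134*x + 336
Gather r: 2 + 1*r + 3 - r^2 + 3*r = -r^2 + 4*r + 5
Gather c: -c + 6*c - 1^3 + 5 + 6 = 5*c + 10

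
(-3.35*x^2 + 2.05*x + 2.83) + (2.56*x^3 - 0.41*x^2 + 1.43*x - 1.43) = 2.56*x^3 - 3.76*x^2 + 3.48*x + 1.4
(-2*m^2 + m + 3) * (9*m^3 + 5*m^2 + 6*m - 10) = -18*m^5 - m^4 + 20*m^3 + 41*m^2 + 8*m - 30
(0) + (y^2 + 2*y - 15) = y^2 + 2*y - 15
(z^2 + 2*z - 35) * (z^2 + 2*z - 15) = z^4 + 4*z^3 - 46*z^2 - 100*z + 525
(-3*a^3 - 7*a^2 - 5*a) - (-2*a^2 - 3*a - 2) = -3*a^3 - 5*a^2 - 2*a + 2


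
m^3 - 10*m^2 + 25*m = m*(m - 5)^2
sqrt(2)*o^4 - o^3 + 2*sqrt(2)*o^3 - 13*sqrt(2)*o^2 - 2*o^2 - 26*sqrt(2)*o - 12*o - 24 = (o + 2)*(o - 3*sqrt(2))*(o + 2*sqrt(2))*(sqrt(2)*o + 1)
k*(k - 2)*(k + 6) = k^3 + 4*k^2 - 12*k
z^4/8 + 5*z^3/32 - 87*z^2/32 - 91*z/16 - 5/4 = (z/4 + 1)*(z/2 + 1)*(z - 5)*(z + 1/4)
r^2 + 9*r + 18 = (r + 3)*(r + 6)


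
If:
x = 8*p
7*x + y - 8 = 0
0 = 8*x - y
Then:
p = 1/15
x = 8/15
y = 64/15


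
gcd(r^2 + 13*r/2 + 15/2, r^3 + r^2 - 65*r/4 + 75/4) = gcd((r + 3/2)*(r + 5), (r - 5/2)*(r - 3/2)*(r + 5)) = r + 5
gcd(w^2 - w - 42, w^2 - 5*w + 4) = 1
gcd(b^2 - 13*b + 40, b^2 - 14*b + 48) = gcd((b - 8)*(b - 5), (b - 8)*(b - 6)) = b - 8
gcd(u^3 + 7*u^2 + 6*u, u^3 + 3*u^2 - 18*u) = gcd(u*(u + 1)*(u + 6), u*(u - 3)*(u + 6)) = u^2 + 6*u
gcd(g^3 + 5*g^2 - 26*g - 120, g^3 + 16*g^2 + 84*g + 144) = g^2 + 10*g + 24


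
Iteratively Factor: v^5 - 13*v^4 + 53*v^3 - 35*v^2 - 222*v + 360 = (v - 3)*(v^4 - 10*v^3 + 23*v^2 + 34*v - 120) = (v - 3)^2*(v^3 - 7*v^2 + 2*v + 40) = (v - 5)*(v - 3)^2*(v^2 - 2*v - 8) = (v - 5)*(v - 4)*(v - 3)^2*(v + 2)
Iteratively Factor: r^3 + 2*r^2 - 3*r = (r - 1)*(r^2 + 3*r) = r*(r - 1)*(r + 3)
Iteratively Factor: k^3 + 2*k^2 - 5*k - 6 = (k + 1)*(k^2 + k - 6) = (k - 2)*(k + 1)*(k + 3)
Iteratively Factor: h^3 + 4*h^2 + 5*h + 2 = (h + 1)*(h^2 + 3*h + 2) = (h + 1)*(h + 2)*(h + 1)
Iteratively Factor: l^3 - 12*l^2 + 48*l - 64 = (l - 4)*(l^2 - 8*l + 16) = (l - 4)^2*(l - 4)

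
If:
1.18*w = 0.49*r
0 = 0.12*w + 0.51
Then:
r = -10.23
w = -4.25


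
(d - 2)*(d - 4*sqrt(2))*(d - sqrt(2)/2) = d^3 - 9*sqrt(2)*d^2/2 - 2*d^2 + 4*d + 9*sqrt(2)*d - 8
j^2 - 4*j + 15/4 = (j - 5/2)*(j - 3/2)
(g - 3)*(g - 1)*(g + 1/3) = g^3 - 11*g^2/3 + 5*g/3 + 1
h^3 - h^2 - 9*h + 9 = (h - 3)*(h - 1)*(h + 3)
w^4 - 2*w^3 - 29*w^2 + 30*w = w*(w - 6)*(w - 1)*(w + 5)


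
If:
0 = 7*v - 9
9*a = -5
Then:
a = -5/9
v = 9/7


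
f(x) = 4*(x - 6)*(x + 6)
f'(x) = 8*x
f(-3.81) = -85.94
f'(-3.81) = -30.48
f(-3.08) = -106.05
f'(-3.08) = -24.64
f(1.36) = -136.60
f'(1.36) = 10.88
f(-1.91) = -129.41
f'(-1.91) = -15.28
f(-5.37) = -28.65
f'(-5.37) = -42.96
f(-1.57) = -134.14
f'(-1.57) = -12.56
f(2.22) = -124.29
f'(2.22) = 17.76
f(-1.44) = -135.71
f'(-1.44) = -11.52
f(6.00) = 0.00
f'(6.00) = 48.00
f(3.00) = -108.00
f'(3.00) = 24.00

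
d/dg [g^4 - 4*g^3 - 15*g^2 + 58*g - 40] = 4*g^3 - 12*g^2 - 30*g + 58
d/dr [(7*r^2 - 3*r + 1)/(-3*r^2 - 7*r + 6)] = (-58*r^2 + 90*r - 11)/(9*r^4 + 42*r^3 + 13*r^2 - 84*r + 36)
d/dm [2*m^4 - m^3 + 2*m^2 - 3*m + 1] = 8*m^3 - 3*m^2 + 4*m - 3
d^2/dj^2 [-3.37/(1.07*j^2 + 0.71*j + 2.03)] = (7.716626*j^2 + 5.120378*j - 3.37*(2.14*j + 0.71)*(4.28*j + 1.42) + 14.639954)/(1.07*j^2 + 0.71*j + 2.03)^3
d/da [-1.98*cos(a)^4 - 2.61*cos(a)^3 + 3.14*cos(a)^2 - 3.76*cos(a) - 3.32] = (7.92*cos(a)^3 + 7.83*cos(a)^2 - 6.28*cos(a) + 3.76)*sin(a)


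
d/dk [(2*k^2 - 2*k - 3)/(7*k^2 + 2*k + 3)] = 18*k*(k + 3)/(49*k^4 + 28*k^3 + 46*k^2 + 12*k + 9)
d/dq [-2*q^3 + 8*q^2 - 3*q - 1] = -6*q^2 + 16*q - 3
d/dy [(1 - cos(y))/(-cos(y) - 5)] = -6*sin(y)/(cos(y) + 5)^2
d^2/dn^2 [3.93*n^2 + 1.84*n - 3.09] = 7.86000000000000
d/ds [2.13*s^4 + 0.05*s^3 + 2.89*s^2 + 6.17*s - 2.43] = 8.52*s^3 + 0.15*s^2 + 5.78*s + 6.17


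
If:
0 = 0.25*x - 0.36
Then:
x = 1.44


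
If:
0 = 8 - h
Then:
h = 8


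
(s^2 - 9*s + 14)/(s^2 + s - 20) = (s^2 - 9*s + 14)/(s^2 + s - 20)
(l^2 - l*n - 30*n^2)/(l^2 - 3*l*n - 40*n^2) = (l - 6*n)/(l - 8*n)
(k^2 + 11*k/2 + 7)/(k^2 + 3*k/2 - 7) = (k + 2)/(k - 2)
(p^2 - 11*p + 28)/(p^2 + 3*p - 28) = (p - 7)/(p + 7)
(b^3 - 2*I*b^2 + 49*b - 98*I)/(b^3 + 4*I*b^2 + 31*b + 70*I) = (b^2 - 9*I*b - 14)/(b^2 - 3*I*b + 10)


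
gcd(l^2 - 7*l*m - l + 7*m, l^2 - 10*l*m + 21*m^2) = l - 7*m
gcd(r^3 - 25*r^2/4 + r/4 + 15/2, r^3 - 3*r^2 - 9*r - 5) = r + 1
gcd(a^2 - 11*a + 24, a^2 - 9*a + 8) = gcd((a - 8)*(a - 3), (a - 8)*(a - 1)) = a - 8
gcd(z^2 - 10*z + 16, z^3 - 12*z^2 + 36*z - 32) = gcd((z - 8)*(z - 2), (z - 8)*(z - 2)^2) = z^2 - 10*z + 16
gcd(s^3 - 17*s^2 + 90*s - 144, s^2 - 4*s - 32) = s - 8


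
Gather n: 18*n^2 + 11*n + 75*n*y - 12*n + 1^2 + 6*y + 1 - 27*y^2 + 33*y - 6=18*n^2 + n*(75*y - 1) - 27*y^2 + 39*y - 4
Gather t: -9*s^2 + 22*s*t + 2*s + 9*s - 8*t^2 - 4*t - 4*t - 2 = -9*s^2 + 11*s - 8*t^2 + t*(22*s - 8) - 2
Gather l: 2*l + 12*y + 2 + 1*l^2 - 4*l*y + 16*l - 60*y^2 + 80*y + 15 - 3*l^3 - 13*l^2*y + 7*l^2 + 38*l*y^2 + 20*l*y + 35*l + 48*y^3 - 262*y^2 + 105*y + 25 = -3*l^3 + l^2*(8 - 13*y) + l*(38*y^2 + 16*y + 53) + 48*y^3 - 322*y^2 + 197*y + 42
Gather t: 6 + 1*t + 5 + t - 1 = 2*t + 10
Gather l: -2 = -2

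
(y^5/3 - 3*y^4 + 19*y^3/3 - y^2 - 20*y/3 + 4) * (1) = y^5/3 - 3*y^4 + 19*y^3/3 - y^2 - 20*y/3 + 4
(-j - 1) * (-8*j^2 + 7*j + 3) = 8*j^3 + j^2 - 10*j - 3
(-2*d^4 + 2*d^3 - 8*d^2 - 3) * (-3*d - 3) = 6*d^5 + 18*d^3 + 24*d^2 + 9*d + 9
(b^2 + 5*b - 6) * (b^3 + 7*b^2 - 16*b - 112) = b^5 + 12*b^4 + 13*b^3 - 234*b^2 - 464*b + 672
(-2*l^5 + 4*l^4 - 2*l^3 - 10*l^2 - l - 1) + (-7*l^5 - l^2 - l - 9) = -9*l^5 + 4*l^4 - 2*l^3 - 11*l^2 - 2*l - 10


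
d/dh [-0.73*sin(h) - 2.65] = -0.73*cos(h)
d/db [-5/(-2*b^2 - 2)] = -5*b/(b^2 + 1)^2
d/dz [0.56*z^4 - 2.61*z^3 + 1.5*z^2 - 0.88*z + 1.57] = 2.24*z^3 - 7.83*z^2 + 3.0*z - 0.88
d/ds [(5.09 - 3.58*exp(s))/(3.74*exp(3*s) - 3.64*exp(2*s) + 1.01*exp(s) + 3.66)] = (26.7784*exp(3*s) - 70.141*exp(2*s) + 37.0552*exp(s) - 18.2437)*exp(s)/(13.9876*exp(6*s) - 27.2272*exp(5*s) + 20.8044*exp(4*s) + 20.024*exp(3*s) - 25.6247*exp(2*s) + 7.3932*exp(s) + 13.3956)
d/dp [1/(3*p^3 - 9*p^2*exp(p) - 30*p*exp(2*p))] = (p^2*exp(p) - p^2 + 20*p*exp(2*p)/3 + 2*p*exp(p) + 10*exp(2*p)/3)/(p^2*(-p^2 + 3*p*exp(p) + 10*exp(2*p))^2)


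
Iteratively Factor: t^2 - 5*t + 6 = (t - 2)*(t - 3)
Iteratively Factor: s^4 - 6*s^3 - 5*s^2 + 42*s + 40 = (s + 1)*(s^3 - 7*s^2 + 2*s + 40) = (s - 4)*(s + 1)*(s^2 - 3*s - 10) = (s - 5)*(s - 4)*(s + 1)*(s + 2)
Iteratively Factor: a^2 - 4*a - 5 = (a - 5)*(a + 1)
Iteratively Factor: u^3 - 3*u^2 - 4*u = (u)*(u^2 - 3*u - 4) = u*(u - 4)*(u + 1)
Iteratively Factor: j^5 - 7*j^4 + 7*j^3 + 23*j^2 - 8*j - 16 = (j + 1)*(j^4 - 8*j^3 + 15*j^2 + 8*j - 16) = (j - 1)*(j + 1)*(j^3 - 7*j^2 + 8*j + 16) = (j - 4)*(j - 1)*(j + 1)*(j^2 - 3*j - 4) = (j - 4)*(j - 1)*(j + 1)^2*(j - 4)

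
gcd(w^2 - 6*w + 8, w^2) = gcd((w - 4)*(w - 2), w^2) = 1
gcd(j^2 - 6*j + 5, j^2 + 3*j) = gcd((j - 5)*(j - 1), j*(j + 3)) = 1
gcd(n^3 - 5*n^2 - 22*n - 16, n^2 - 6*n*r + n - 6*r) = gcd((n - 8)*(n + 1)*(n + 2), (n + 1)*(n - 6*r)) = n + 1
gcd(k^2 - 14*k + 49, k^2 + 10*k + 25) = 1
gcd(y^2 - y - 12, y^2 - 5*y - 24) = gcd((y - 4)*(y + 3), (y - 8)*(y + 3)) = y + 3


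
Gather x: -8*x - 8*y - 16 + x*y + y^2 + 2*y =x*(y - 8) + y^2 - 6*y - 16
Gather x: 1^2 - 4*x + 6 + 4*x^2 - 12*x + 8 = 4*x^2 - 16*x + 15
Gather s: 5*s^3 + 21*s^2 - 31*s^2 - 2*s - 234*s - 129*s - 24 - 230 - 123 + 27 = 5*s^3 - 10*s^2 - 365*s - 350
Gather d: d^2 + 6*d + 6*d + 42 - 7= d^2 + 12*d + 35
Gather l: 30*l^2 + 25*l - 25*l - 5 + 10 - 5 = 30*l^2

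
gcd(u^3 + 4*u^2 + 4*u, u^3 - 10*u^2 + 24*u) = u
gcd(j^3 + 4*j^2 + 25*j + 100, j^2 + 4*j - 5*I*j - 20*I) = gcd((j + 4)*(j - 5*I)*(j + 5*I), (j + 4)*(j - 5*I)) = j^2 + j*(4 - 5*I) - 20*I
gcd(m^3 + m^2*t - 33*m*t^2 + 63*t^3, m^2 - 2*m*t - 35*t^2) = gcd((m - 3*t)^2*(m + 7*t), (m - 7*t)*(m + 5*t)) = 1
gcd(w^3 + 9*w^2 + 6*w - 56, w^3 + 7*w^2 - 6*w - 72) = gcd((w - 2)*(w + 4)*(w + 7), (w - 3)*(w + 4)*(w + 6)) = w + 4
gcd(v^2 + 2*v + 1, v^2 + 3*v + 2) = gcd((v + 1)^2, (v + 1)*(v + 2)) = v + 1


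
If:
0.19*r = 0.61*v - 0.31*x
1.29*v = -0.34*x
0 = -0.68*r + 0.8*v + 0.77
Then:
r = 1.29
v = 0.14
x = -0.52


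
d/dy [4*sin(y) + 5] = 4*cos(y)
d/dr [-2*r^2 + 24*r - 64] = 24 - 4*r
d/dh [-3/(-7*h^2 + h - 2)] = 3*(1 - 14*h)/(7*h^2 - h + 2)^2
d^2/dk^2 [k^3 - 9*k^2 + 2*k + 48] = 6*k - 18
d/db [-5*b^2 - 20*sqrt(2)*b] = -10*b - 20*sqrt(2)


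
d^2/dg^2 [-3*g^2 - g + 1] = -6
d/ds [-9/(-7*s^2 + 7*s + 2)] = 63*(1 - 2*s)/(-7*s^2 + 7*s + 2)^2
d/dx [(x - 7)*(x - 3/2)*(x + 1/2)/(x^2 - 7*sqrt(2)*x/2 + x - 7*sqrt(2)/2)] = (4*x^4 - 28*sqrt(2)*x^3 + 8*x^3 - 57*x^2 + 70*sqrt(2)*x^2 - 42*x + 224*sqrt(2)*x - 21 - 14*sqrt(2))/(2*(2*x^4 - 14*sqrt(2)*x^3 + 4*x^3 - 28*sqrt(2)*x^2 + 51*x^2 - 14*sqrt(2)*x + 98*x + 49))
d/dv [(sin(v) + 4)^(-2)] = -2*cos(v)/(sin(v) + 4)^3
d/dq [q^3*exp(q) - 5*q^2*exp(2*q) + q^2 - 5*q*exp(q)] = q^3*exp(q) - 10*q^2*exp(2*q) + 3*q^2*exp(q) - 10*q*exp(2*q) - 5*q*exp(q) + 2*q - 5*exp(q)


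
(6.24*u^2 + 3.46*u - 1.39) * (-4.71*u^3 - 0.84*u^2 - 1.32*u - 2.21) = -29.3904*u^5 - 21.5382*u^4 - 4.5963*u^3 - 17.19*u^2 - 5.8118*u + 3.0719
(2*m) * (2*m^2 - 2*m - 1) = 4*m^3 - 4*m^2 - 2*m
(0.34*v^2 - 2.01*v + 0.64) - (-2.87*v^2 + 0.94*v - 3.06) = 3.21*v^2 - 2.95*v + 3.7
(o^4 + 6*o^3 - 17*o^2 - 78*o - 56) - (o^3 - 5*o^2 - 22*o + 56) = o^4 + 5*o^3 - 12*o^2 - 56*o - 112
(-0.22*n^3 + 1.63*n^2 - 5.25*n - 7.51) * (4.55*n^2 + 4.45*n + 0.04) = -1.001*n^5 + 6.4375*n^4 - 16.6428*n^3 - 57.4678*n^2 - 33.6295*n - 0.3004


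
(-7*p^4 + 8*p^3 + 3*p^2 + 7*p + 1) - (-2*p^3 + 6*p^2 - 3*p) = -7*p^4 + 10*p^3 - 3*p^2 + 10*p + 1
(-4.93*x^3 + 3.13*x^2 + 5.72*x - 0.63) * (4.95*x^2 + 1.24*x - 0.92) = -24.4035*x^5 + 9.3803*x^4 + 36.7308*x^3 + 1.0947*x^2 - 6.0436*x + 0.5796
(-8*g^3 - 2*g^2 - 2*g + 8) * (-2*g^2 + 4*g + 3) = 16*g^5 - 28*g^4 - 28*g^3 - 30*g^2 + 26*g + 24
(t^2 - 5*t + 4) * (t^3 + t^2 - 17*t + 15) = t^5 - 4*t^4 - 18*t^3 + 104*t^2 - 143*t + 60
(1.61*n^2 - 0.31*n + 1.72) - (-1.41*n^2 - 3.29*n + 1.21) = 3.02*n^2 + 2.98*n + 0.51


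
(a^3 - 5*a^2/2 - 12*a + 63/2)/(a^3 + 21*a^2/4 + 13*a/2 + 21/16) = 8*(a^2 - 6*a + 9)/(8*a^2 + 14*a + 3)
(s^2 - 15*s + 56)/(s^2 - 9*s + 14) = (s - 8)/(s - 2)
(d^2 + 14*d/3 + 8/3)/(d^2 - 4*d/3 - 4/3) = (d + 4)/(d - 2)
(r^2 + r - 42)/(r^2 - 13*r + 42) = (r + 7)/(r - 7)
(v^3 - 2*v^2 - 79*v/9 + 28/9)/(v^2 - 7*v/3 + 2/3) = (3*v^2 - 5*v - 28)/(3*(v - 2))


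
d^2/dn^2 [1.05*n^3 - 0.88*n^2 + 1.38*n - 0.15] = 6.3*n - 1.76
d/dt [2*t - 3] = 2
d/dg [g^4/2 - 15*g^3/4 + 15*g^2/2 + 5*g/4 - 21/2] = 2*g^3 - 45*g^2/4 + 15*g + 5/4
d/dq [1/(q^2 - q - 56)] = (1 - 2*q)/(-q^2 + q + 56)^2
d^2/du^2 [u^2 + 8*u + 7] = 2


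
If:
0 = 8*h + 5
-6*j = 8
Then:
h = -5/8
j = -4/3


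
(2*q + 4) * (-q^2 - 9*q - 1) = -2*q^3 - 22*q^2 - 38*q - 4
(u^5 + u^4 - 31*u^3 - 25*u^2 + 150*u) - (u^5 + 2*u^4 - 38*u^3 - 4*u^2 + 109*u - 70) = -u^4 + 7*u^3 - 21*u^2 + 41*u + 70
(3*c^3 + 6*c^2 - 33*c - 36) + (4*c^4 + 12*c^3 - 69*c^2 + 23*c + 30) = 4*c^4 + 15*c^3 - 63*c^2 - 10*c - 6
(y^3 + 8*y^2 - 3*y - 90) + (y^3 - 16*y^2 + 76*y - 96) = 2*y^3 - 8*y^2 + 73*y - 186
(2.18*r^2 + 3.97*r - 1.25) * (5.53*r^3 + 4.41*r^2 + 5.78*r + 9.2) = 12.0554*r^5 + 31.5679*r^4 + 23.1956*r^3 + 37.4901*r^2 + 29.299*r - 11.5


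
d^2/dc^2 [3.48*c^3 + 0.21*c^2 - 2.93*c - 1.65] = 20.88*c + 0.42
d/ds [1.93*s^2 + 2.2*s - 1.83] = 3.86*s + 2.2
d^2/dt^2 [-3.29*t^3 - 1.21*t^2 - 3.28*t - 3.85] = -19.74*t - 2.42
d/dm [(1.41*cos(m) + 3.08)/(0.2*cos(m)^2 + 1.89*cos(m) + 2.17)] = (0.282*cos(m)^2 + 1.232*cos(m) + 2.7615)*sin(m)/(0.04*cos(m)^4 + 0.756*cos(m)^3 + 4.4401*cos(m)^2 + 8.2026*cos(m) + 4.7089)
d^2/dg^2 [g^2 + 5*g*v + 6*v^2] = 2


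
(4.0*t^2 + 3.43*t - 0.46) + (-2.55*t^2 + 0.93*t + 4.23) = 1.45*t^2 + 4.36*t + 3.77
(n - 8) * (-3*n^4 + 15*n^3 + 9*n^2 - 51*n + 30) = -3*n^5 + 39*n^4 - 111*n^3 - 123*n^2 + 438*n - 240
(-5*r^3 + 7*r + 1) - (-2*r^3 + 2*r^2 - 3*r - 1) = -3*r^3 - 2*r^2 + 10*r + 2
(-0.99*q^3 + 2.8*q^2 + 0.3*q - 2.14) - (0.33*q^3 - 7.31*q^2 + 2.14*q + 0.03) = -1.32*q^3 + 10.11*q^2 - 1.84*q - 2.17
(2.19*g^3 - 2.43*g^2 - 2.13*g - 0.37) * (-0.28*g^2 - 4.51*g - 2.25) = -0.6132*g^5 - 9.1965*g^4 + 6.6282*g^3 + 15.1774*g^2 + 6.4612*g + 0.8325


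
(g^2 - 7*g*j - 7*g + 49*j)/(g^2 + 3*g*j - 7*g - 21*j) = (g - 7*j)/(g + 3*j)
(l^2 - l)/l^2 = (l - 1)/l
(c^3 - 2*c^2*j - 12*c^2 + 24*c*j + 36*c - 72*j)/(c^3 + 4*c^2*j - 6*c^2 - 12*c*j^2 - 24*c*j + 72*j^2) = (c - 6)/(c + 6*j)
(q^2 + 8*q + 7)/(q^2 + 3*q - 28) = (q + 1)/(q - 4)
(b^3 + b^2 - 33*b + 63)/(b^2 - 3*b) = b + 4 - 21/b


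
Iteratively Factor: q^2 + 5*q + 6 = (q + 2)*(q + 3)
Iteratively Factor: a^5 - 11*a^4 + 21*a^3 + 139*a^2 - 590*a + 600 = (a - 5)*(a^4 - 6*a^3 - 9*a^2 + 94*a - 120) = (a - 5)*(a - 3)*(a^3 - 3*a^2 - 18*a + 40) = (a - 5)^2*(a - 3)*(a^2 + 2*a - 8) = (a - 5)^2*(a - 3)*(a + 4)*(a - 2)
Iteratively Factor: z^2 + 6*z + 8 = (z + 4)*(z + 2)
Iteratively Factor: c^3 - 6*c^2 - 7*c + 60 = (c + 3)*(c^2 - 9*c + 20) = (c - 5)*(c + 3)*(c - 4)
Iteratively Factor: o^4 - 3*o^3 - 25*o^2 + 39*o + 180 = (o - 4)*(o^3 + o^2 - 21*o - 45) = (o - 4)*(o + 3)*(o^2 - 2*o - 15) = (o - 5)*(o - 4)*(o + 3)*(o + 3)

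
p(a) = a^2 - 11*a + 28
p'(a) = 2*a - 11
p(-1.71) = 49.73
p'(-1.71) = -14.42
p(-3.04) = 70.68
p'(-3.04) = -17.08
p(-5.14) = 110.96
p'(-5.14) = -21.28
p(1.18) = 16.41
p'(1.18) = -8.64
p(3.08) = 3.61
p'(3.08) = -4.84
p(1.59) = 13.04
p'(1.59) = -7.82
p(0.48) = 22.95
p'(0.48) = -10.04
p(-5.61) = 121.18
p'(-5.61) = -22.22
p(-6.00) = 130.00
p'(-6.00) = -23.00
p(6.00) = -2.00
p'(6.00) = 1.00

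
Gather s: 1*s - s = 0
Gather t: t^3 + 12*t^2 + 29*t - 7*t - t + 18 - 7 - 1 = t^3 + 12*t^2 + 21*t + 10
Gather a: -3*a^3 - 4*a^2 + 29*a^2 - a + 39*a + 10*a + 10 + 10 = -3*a^3 + 25*a^2 + 48*a + 20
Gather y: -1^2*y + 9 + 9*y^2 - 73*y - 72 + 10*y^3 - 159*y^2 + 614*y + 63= 10*y^3 - 150*y^2 + 540*y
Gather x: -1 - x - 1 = -x - 2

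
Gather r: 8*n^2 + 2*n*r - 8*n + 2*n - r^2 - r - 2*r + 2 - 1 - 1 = 8*n^2 - 6*n - r^2 + r*(2*n - 3)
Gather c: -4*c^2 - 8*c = -4*c^2 - 8*c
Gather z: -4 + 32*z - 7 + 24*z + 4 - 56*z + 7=0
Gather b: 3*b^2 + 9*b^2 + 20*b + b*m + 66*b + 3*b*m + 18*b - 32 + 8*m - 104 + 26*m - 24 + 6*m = 12*b^2 + b*(4*m + 104) + 40*m - 160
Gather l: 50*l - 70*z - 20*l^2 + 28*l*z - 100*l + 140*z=-20*l^2 + l*(28*z - 50) + 70*z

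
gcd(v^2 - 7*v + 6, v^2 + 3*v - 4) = v - 1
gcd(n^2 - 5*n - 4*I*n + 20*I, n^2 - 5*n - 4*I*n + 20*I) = n^2 + n*(-5 - 4*I) + 20*I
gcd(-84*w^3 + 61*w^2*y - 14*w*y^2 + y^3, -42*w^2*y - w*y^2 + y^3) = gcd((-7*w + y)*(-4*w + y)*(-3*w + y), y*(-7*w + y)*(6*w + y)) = -7*w + y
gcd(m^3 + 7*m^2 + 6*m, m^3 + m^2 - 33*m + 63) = 1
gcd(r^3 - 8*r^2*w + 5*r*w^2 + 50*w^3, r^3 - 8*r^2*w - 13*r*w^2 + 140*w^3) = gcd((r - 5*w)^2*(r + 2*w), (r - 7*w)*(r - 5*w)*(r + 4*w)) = r - 5*w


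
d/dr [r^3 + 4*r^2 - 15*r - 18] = 3*r^2 + 8*r - 15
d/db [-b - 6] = -1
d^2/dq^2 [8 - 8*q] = 0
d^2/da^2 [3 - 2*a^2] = -4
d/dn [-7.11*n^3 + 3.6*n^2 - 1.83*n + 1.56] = -21.33*n^2 + 7.2*n - 1.83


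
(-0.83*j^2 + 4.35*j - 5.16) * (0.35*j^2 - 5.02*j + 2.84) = -0.2905*j^4 + 5.6891*j^3 - 26.0002*j^2 + 38.2572*j - 14.6544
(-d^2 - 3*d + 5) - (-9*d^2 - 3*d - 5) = 8*d^2 + 10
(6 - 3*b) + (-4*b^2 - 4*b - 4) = -4*b^2 - 7*b + 2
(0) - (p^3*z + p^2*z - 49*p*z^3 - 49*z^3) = -p^3*z - p^2*z + 49*p*z^3 + 49*z^3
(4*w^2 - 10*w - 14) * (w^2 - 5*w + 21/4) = 4*w^4 - 30*w^3 + 57*w^2 + 35*w/2 - 147/2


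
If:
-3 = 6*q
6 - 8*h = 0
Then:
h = 3/4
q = -1/2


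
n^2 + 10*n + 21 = (n + 3)*(n + 7)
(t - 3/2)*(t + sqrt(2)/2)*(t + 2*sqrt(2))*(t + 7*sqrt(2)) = t^4 - 3*t^3/2 + 19*sqrt(2)*t^3/2 - 57*sqrt(2)*t^2/4 + 37*t^2 - 111*t/2 + 14*sqrt(2)*t - 21*sqrt(2)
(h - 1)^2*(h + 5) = h^3 + 3*h^2 - 9*h + 5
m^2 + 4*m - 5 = (m - 1)*(m + 5)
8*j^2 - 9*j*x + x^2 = (-8*j + x)*(-j + x)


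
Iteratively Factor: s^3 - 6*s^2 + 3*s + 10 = (s - 5)*(s^2 - s - 2) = (s - 5)*(s + 1)*(s - 2)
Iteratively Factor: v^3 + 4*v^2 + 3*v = (v + 1)*(v^2 + 3*v) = v*(v + 1)*(v + 3)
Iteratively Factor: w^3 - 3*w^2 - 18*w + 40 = (w - 5)*(w^2 + 2*w - 8) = (w - 5)*(w + 4)*(w - 2)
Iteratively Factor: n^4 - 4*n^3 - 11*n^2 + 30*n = (n + 3)*(n^3 - 7*n^2 + 10*n) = (n - 2)*(n + 3)*(n^2 - 5*n) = n*(n - 2)*(n + 3)*(n - 5)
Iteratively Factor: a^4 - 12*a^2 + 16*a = (a)*(a^3 - 12*a + 16) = a*(a + 4)*(a^2 - 4*a + 4) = a*(a - 2)*(a + 4)*(a - 2)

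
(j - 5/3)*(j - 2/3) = j^2 - 7*j/3 + 10/9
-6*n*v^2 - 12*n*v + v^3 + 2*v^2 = v*(-6*n + v)*(v + 2)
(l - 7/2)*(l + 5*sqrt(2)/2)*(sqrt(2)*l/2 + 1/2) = sqrt(2)*l^3/2 - 7*sqrt(2)*l^2/4 + 3*l^2 - 21*l/2 + 5*sqrt(2)*l/4 - 35*sqrt(2)/8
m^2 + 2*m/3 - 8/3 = (m - 4/3)*(m + 2)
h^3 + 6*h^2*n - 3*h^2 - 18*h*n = h*(h - 3)*(h + 6*n)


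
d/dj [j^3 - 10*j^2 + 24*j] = 3*j^2 - 20*j + 24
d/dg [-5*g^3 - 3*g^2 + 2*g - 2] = -15*g^2 - 6*g + 2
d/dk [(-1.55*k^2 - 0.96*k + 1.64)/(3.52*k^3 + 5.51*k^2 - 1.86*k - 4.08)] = (5.456*k^4 + 6.7584*k^3 - 9.1458*k^2 - 5.42479999999999*k + 6.9672)/(12.3904*k^6 + 38.7904*k^5 + 17.2657*k^4 - 49.2204*k^3 - 41.502*k^2 + 15.1776*k + 16.6464)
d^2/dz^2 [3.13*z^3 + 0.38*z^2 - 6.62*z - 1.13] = 18.78*z + 0.76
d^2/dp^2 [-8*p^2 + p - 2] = -16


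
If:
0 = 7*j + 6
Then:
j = -6/7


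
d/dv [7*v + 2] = 7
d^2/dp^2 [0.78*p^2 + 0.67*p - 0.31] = 1.56000000000000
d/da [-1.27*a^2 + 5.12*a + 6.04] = 5.12 - 2.54*a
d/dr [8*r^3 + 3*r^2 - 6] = 6*r*(4*r + 1)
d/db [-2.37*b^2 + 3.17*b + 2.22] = 3.17 - 4.74*b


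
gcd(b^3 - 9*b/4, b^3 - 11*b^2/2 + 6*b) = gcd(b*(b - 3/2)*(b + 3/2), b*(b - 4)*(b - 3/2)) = b^2 - 3*b/2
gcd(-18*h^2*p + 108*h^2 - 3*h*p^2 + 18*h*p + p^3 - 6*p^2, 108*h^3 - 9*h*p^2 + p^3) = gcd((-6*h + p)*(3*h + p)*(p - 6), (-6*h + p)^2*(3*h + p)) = -18*h^2 - 3*h*p + p^2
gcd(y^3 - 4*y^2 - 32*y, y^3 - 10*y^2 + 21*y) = y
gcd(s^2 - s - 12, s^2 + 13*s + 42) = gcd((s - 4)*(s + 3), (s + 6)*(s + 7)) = 1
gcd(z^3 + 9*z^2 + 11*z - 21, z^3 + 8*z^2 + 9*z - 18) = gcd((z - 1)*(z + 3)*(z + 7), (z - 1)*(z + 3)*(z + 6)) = z^2 + 2*z - 3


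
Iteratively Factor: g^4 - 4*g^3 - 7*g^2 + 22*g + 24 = (g + 2)*(g^3 - 6*g^2 + 5*g + 12) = (g - 3)*(g + 2)*(g^2 - 3*g - 4) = (g - 4)*(g - 3)*(g + 2)*(g + 1)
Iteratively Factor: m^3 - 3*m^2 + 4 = (m - 2)*(m^2 - m - 2) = (m - 2)*(m + 1)*(m - 2)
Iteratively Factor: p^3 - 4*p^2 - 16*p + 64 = (p + 4)*(p^2 - 8*p + 16) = (p - 4)*(p + 4)*(p - 4)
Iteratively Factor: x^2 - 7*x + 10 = (x - 5)*(x - 2)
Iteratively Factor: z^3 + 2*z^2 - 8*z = (z + 4)*(z^2 - 2*z) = z*(z + 4)*(z - 2)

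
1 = 1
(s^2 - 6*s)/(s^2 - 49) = s*(s - 6)/(s^2 - 49)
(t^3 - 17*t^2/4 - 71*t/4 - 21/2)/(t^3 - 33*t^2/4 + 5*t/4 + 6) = (t^2 - 5*t - 14)/(t^2 - 9*t + 8)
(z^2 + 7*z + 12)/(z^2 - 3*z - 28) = (z + 3)/(z - 7)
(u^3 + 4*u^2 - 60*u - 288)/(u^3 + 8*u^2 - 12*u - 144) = (u - 8)/(u - 4)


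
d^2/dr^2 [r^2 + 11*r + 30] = 2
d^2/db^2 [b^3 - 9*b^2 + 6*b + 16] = 6*b - 18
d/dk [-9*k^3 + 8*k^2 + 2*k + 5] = -27*k^2 + 16*k + 2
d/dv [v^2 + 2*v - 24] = 2*v + 2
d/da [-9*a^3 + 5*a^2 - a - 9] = -27*a^2 + 10*a - 1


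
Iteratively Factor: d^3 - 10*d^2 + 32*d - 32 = (d - 2)*(d^2 - 8*d + 16) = (d - 4)*(d - 2)*(d - 4)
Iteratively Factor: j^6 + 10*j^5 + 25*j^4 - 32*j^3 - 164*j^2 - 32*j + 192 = (j + 3)*(j^5 + 7*j^4 + 4*j^3 - 44*j^2 - 32*j + 64) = (j - 2)*(j + 3)*(j^4 + 9*j^3 + 22*j^2 - 32) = (j - 2)*(j + 2)*(j + 3)*(j^3 + 7*j^2 + 8*j - 16) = (j - 2)*(j + 2)*(j + 3)*(j + 4)*(j^2 + 3*j - 4) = (j - 2)*(j + 2)*(j + 3)*(j + 4)^2*(j - 1)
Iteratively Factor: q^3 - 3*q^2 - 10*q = (q)*(q^2 - 3*q - 10) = q*(q - 5)*(q + 2)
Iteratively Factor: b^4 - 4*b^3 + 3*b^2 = (b)*(b^3 - 4*b^2 + 3*b) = b^2*(b^2 - 4*b + 3) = b^2*(b - 3)*(b - 1)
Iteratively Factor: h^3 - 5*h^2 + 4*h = (h)*(h^2 - 5*h + 4) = h*(h - 4)*(h - 1)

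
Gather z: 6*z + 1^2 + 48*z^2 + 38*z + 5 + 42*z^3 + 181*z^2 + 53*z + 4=42*z^3 + 229*z^2 + 97*z + 10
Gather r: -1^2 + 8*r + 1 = 8*r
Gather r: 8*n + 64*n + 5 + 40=72*n + 45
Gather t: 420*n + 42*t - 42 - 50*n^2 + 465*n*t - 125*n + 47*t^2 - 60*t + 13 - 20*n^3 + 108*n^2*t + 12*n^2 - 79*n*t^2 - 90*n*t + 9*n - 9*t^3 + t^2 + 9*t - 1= -20*n^3 - 38*n^2 + 304*n - 9*t^3 + t^2*(48 - 79*n) + t*(108*n^2 + 375*n - 9) - 30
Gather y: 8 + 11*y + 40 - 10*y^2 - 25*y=-10*y^2 - 14*y + 48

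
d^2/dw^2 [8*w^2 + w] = 16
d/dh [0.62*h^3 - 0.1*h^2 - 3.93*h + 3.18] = 1.86*h^2 - 0.2*h - 3.93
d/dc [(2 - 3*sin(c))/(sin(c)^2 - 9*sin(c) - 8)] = (3*sin(c)^2 - 4*sin(c) + 42)*cos(c)/(sin(c)^2 - 9*sin(c) - 8)^2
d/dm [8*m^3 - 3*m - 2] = 24*m^2 - 3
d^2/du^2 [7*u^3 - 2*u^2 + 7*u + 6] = 42*u - 4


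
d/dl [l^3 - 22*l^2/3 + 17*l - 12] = 3*l^2 - 44*l/3 + 17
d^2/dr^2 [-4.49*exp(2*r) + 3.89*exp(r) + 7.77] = (3.89 - 17.96*exp(r))*exp(r)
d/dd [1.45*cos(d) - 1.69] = -1.45*sin(d)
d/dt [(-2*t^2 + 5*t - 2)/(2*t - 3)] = (-4*t^2 + 12*t - 11)/(4*t^2 - 12*t + 9)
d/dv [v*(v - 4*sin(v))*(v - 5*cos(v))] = v*(v - 4*sin(v))*(5*sin(v) + 1) - v*(v - 5*cos(v))*(4*cos(v) - 1) + (v - 4*sin(v))*(v - 5*cos(v))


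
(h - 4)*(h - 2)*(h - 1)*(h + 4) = h^4 - 3*h^3 - 14*h^2 + 48*h - 32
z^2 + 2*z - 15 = (z - 3)*(z + 5)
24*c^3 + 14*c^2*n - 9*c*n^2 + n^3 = (-6*c + n)*(-4*c + n)*(c + n)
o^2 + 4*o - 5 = (o - 1)*(o + 5)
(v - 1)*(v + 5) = v^2 + 4*v - 5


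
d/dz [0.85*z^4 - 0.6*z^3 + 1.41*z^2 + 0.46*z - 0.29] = 3.4*z^3 - 1.8*z^2 + 2.82*z + 0.46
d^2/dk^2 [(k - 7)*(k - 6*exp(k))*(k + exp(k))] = -5*k^2*exp(k) - 24*k*exp(2*k) + 15*k*exp(k) + 6*k + 144*exp(2*k) + 60*exp(k) - 14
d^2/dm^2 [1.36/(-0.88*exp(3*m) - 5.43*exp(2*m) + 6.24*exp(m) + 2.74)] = (-1.36*(2.64*exp(2*m) + 10.86*exp(m) - 6.24)*(5.28*exp(2*m) + 21.72*exp(m) - 12.48)*exp(m) + (10.7712*exp(2*m) + 29.5392*exp(m) - 8.4864)*(0.88*exp(3*m) + 5.43*exp(2*m) - 6.24*exp(m) - 2.74))*exp(m)/(0.88*exp(3*m) + 5.43*exp(2*m) - 6.24*exp(m) - 2.74)^3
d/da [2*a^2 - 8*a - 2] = 4*a - 8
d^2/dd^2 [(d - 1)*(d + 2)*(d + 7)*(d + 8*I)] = 12*d^2 + 48*d*(1 + I) + 10 + 128*I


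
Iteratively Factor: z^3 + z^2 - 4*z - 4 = (z - 2)*(z^2 + 3*z + 2) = (z - 2)*(z + 1)*(z + 2)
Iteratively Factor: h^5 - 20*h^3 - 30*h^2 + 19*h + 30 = (h - 1)*(h^4 + h^3 - 19*h^2 - 49*h - 30) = (h - 1)*(h + 1)*(h^3 - 19*h - 30) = (h - 5)*(h - 1)*(h + 1)*(h^2 + 5*h + 6) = (h - 5)*(h - 1)*(h + 1)*(h + 2)*(h + 3)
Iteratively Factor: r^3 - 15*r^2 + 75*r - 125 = (r - 5)*(r^2 - 10*r + 25) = (r - 5)^2*(r - 5)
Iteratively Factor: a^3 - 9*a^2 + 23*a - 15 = (a - 5)*(a^2 - 4*a + 3) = (a - 5)*(a - 3)*(a - 1)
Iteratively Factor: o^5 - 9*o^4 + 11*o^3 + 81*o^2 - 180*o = (o - 5)*(o^4 - 4*o^3 - 9*o^2 + 36*o) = (o - 5)*(o - 3)*(o^3 - o^2 - 12*o) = (o - 5)*(o - 3)*(o + 3)*(o^2 - 4*o) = (o - 5)*(o - 4)*(o - 3)*(o + 3)*(o)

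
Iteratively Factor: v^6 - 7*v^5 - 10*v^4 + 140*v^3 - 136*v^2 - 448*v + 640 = (v - 2)*(v^5 - 5*v^4 - 20*v^3 + 100*v^2 + 64*v - 320) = (v - 5)*(v - 2)*(v^4 - 20*v^2 + 64) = (v - 5)*(v - 2)*(v + 4)*(v^3 - 4*v^2 - 4*v + 16) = (v - 5)*(v - 2)*(v + 2)*(v + 4)*(v^2 - 6*v + 8) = (v - 5)*(v - 4)*(v - 2)*(v + 2)*(v + 4)*(v - 2)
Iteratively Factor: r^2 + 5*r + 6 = (r + 2)*(r + 3)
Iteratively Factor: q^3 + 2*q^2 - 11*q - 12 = (q + 1)*(q^2 + q - 12) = (q - 3)*(q + 1)*(q + 4)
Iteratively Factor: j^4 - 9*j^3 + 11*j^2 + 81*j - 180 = (j - 3)*(j^3 - 6*j^2 - 7*j + 60) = (j - 3)*(j + 3)*(j^2 - 9*j + 20) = (j - 5)*(j - 3)*(j + 3)*(j - 4)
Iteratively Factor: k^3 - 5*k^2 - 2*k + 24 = (k - 3)*(k^2 - 2*k - 8) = (k - 3)*(k + 2)*(k - 4)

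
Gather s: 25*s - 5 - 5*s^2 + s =-5*s^2 + 26*s - 5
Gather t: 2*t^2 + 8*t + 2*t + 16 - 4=2*t^2 + 10*t + 12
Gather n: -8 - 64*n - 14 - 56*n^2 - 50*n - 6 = -56*n^2 - 114*n - 28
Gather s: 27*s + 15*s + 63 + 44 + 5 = 42*s + 112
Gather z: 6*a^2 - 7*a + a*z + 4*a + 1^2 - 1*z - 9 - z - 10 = 6*a^2 - 3*a + z*(a - 2) - 18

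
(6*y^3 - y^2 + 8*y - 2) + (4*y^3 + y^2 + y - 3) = 10*y^3 + 9*y - 5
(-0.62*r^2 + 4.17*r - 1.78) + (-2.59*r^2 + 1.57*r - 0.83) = -3.21*r^2 + 5.74*r - 2.61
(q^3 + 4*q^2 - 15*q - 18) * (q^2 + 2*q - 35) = q^5 + 6*q^4 - 42*q^3 - 188*q^2 + 489*q + 630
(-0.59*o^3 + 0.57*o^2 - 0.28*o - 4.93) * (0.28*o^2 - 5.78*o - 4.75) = -0.1652*o^5 + 3.5698*o^4 - 0.5705*o^3 - 2.4695*o^2 + 29.8254*o + 23.4175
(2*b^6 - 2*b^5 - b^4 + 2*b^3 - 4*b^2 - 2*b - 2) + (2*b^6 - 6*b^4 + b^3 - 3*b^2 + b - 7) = 4*b^6 - 2*b^5 - 7*b^4 + 3*b^3 - 7*b^2 - b - 9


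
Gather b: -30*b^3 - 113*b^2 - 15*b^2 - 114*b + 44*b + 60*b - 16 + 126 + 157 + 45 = -30*b^3 - 128*b^2 - 10*b + 312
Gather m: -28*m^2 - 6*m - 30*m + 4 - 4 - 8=-28*m^2 - 36*m - 8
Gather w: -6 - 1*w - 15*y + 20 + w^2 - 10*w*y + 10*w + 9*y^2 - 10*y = w^2 + w*(9 - 10*y) + 9*y^2 - 25*y + 14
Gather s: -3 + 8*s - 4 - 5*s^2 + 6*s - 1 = -5*s^2 + 14*s - 8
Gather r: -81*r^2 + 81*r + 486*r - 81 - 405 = -81*r^2 + 567*r - 486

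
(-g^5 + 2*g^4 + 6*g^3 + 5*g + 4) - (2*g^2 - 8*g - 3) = -g^5 + 2*g^4 + 6*g^3 - 2*g^2 + 13*g + 7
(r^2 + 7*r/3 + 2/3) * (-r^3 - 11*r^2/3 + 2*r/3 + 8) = -r^5 - 6*r^4 - 77*r^3/9 + 64*r^2/9 + 172*r/9 + 16/3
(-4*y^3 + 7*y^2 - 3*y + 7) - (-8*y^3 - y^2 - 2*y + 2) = 4*y^3 + 8*y^2 - y + 5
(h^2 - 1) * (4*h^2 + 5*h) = 4*h^4 + 5*h^3 - 4*h^2 - 5*h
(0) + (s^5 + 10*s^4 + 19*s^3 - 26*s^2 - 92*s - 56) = s^5 + 10*s^4 + 19*s^3 - 26*s^2 - 92*s - 56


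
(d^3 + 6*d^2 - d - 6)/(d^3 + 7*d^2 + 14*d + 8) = (d^2 + 5*d - 6)/(d^2 + 6*d + 8)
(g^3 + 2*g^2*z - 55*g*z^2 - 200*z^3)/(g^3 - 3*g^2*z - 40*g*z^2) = (g + 5*z)/g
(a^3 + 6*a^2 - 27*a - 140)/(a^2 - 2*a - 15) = (a^2 + 11*a + 28)/(a + 3)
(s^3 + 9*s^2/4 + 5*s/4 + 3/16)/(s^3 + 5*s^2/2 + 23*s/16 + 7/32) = 2*(2*s + 3)/(4*s + 7)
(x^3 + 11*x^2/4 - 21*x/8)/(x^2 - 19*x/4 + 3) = x*(2*x + 7)/(2*(x - 4))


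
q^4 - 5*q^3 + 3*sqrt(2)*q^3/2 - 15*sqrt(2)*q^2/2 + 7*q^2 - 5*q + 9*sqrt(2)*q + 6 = (q - 3)*(q - 2)*(q + sqrt(2)/2)*(q + sqrt(2))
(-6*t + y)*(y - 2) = -6*t*y + 12*t + y^2 - 2*y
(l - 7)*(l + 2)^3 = l^4 - l^3 - 30*l^2 - 76*l - 56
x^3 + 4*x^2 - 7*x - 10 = (x - 2)*(x + 1)*(x + 5)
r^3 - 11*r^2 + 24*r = r*(r - 8)*(r - 3)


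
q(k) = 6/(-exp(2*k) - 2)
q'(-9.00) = 0.00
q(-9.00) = -3.00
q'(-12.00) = 0.00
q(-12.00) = -3.00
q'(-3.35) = 0.00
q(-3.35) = -3.00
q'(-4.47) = 0.00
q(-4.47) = -3.00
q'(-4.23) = 0.00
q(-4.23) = -3.00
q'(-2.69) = 0.01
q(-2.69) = -2.99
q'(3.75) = 0.01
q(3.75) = -0.00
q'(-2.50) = 0.02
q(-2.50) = -2.99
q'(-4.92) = 0.00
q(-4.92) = -3.00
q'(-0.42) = 0.88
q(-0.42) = -2.47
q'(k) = 12*exp(2*k)/(-exp(2*k) - 2)^2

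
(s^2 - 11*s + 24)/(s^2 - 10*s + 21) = (s - 8)/(s - 7)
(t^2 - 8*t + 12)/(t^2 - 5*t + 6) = (t - 6)/(t - 3)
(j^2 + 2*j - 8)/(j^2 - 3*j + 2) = (j + 4)/(j - 1)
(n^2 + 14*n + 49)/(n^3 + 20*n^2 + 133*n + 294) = 1/(n + 6)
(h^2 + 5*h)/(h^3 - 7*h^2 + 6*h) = (h + 5)/(h^2 - 7*h + 6)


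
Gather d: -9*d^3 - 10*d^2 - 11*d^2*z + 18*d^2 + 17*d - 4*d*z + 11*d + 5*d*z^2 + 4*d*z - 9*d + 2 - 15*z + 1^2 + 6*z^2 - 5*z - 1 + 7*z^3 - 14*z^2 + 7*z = -9*d^3 + d^2*(8 - 11*z) + d*(5*z^2 + 19) + 7*z^3 - 8*z^2 - 13*z + 2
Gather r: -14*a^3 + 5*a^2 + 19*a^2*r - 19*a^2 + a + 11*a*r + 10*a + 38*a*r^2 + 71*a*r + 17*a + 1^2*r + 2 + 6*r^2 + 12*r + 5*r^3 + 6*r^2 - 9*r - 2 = -14*a^3 - 14*a^2 + 28*a + 5*r^3 + r^2*(38*a + 12) + r*(19*a^2 + 82*a + 4)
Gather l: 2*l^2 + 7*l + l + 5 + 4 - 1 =2*l^2 + 8*l + 8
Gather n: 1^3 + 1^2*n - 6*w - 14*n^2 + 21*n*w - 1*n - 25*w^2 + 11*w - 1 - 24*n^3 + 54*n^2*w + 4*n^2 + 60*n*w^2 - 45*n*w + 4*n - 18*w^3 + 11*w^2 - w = -24*n^3 + n^2*(54*w - 10) + n*(60*w^2 - 24*w + 4) - 18*w^3 - 14*w^2 + 4*w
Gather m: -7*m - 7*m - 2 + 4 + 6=8 - 14*m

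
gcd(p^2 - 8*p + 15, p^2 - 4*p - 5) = p - 5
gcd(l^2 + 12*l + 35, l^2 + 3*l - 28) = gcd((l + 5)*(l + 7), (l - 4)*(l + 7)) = l + 7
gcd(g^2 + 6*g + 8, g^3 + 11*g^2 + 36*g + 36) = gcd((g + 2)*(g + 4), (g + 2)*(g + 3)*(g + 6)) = g + 2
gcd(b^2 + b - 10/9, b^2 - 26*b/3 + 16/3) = b - 2/3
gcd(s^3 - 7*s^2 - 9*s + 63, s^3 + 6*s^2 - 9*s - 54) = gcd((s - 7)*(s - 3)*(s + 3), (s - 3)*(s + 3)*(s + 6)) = s^2 - 9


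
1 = 1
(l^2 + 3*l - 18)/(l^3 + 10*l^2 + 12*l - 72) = (l - 3)/(l^2 + 4*l - 12)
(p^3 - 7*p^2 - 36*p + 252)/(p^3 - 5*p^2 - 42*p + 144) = (p^2 - 13*p + 42)/(p^2 - 11*p + 24)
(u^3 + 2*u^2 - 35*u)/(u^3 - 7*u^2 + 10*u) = (u + 7)/(u - 2)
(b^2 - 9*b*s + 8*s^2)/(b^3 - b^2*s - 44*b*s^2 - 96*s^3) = (b - s)/(b^2 + 7*b*s + 12*s^2)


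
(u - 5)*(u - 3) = u^2 - 8*u + 15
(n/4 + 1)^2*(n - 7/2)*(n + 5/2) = n^4/16 + 7*n^3/16 - 3*n^2/64 - 43*n/8 - 35/4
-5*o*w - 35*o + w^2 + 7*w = (-5*o + w)*(w + 7)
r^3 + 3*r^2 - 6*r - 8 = (r - 2)*(r + 1)*(r + 4)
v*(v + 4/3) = v^2 + 4*v/3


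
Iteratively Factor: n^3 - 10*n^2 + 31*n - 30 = (n - 3)*(n^2 - 7*n + 10) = (n - 5)*(n - 3)*(n - 2)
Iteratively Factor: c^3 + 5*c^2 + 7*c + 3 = (c + 1)*(c^2 + 4*c + 3) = (c + 1)*(c + 3)*(c + 1)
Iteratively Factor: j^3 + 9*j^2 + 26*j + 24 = (j + 3)*(j^2 + 6*j + 8) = (j + 3)*(j + 4)*(j + 2)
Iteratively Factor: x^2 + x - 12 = (x + 4)*(x - 3)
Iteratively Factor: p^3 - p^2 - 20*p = (p + 4)*(p^2 - 5*p) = (p - 5)*(p + 4)*(p)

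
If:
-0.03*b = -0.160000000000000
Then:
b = 5.33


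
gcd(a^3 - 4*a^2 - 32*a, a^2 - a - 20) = a + 4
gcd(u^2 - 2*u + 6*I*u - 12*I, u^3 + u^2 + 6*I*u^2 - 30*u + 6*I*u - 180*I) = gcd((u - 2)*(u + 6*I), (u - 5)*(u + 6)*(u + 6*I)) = u + 6*I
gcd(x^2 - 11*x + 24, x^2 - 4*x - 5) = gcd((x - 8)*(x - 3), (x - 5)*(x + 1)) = 1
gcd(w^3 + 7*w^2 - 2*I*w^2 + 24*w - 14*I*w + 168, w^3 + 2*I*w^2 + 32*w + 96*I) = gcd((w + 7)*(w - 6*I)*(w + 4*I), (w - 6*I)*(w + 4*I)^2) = w^2 - 2*I*w + 24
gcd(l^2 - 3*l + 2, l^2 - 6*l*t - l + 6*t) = l - 1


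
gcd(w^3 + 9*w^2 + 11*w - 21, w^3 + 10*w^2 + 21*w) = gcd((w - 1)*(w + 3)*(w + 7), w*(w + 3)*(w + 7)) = w^2 + 10*w + 21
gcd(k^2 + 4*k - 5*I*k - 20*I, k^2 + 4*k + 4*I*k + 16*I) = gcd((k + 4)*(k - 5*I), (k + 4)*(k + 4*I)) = k + 4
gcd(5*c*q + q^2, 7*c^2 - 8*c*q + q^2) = 1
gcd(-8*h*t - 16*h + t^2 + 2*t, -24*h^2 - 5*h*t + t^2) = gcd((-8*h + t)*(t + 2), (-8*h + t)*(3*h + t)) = -8*h + t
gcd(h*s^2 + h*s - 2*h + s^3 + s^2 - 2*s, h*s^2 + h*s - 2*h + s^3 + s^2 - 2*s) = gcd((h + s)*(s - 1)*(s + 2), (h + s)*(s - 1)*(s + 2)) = h*s^2 + h*s - 2*h + s^3 + s^2 - 2*s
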